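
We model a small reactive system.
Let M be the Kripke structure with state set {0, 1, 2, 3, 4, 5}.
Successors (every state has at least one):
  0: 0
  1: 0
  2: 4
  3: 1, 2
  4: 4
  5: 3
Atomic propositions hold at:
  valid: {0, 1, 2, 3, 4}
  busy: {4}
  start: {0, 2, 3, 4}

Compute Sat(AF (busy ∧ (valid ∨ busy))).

{2, 4}

Sat(valid ∨ busy) = {0, 1, 2, 3, 4}
Sat(busy ∧ (valid ∨ busy)) = {4}
AF (busy ∧ (valid ∨ busy)): least fixpoint, start Z0 = {4}, add states with every successor in Z. Z1 = {2, 4}; fixed.
Sat(AF (busy ∧ (valid ∨ busy))) = {2, 4}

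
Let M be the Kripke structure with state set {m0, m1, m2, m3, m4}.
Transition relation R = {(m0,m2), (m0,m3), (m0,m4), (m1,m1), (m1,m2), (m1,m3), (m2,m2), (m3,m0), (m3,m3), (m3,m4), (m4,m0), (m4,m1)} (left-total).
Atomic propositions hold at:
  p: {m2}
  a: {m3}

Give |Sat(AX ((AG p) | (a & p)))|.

AG p: greatest fixpoint, start Z0 = {m2}, keep only states in Sat with every successor in Z. Already a fixed point.
Sat(AG p) = {m2}
Sat(a & p) = ∅
Sat((AG p) | (a & p)) = {m2}
Sat(AX ((AG p) | (a & p))) = {s : every successor in {m2}} = {m2}
|Sat(AX ((AG p) | (a & p)))| = |{m2}| = 1.

1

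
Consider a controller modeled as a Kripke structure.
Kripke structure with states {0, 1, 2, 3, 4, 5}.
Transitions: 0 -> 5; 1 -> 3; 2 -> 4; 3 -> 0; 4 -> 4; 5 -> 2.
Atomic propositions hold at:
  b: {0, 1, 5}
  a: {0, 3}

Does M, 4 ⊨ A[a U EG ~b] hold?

Sat(~b) = {2, 3, 4}
EG ~b: greatest fixpoint, start Z0 = {2, 3, 4}, keep only states in Sat with some successor in Z. Z1 = {2, 4}; fixed.
Sat(EG ~b) = {2, 4}
A[a U EG ~b]: least fixpoint, start Z0 = Sat(EG ~b) = {2, 4}, add states in Sat(a) with every successor in Z. Already a fixed point.
Sat(A[a U EG ~b]) = {2, 4}
4 ∈ Sat(A[a U EG ~b]) = {2, 4}, so the formula holds at 4.

Yes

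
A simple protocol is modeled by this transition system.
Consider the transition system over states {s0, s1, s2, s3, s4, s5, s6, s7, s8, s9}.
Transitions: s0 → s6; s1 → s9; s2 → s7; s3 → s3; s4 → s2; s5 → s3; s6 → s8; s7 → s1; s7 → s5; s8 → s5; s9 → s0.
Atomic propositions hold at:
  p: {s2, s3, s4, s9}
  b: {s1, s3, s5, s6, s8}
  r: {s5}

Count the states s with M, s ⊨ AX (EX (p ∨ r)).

Sat(p ∨ r) = {s2, s3, s4, s5, s9}
Sat(EX (p ∨ r)) = {s : some successor in {s2, s3, s4, s5, s9}} = {s1, s3, s4, s5, s7, s8}
Sat(AX (EX (p ∨ r))) = {s : every successor in {s1, s3, s4, s5, s7, s8}} = {s2, s3, s5, s6, s7, s8}
|Sat(AX (EX (p ∨ r)))| = |{s2, s3, s5, s6, s7, s8}| = 6.

6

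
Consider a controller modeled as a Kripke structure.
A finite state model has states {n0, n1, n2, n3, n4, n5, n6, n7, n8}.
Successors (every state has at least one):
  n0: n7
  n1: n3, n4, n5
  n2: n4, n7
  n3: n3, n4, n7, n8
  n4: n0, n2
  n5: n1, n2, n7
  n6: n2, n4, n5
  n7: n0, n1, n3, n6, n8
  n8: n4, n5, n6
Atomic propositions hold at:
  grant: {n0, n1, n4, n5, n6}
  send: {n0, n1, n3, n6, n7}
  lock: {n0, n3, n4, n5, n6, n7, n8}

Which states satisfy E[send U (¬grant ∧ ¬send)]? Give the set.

{n0, n1, n2, n3, n6, n7, n8}

Sat(¬grant) = {n2, n3, n7, n8}
Sat(¬send) = {n2, n4, n5, n8}
Sat(¬grant ∧ ¬send) = {n2, n8}
E[send U (¬grant ∧ ¬send)]: least fixpoint, start Z0 = Sat((¬grant ∧ ¬send)) = {n2, n8}, add states in Sat(send) with some successor in Z. Z1 = {n2, n3, n6, n7, n8}; Z2 = {n0, n1, n2, n3, n6, n7, n8}; fixed.
Sat(E[send U (¬grant ∧ ¬send)]) = {n0, n1, n2, n3, n6, n7, n8}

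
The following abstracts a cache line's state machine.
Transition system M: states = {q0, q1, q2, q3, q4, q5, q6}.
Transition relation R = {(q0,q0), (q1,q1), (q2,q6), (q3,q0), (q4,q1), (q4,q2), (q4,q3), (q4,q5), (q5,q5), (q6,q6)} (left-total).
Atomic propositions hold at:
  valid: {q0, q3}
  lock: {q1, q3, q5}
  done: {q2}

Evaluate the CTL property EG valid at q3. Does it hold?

EG valid: greatest fixpoint, start Z0 = {q0, q3}, keep only states in Sat with some successor in Z. Already a fixed point.
Sat(EG valid) = {q0, q3}
q3 ∈ Sat(EG valid) = {q0, q3}, so the formula holds at q3.

Yes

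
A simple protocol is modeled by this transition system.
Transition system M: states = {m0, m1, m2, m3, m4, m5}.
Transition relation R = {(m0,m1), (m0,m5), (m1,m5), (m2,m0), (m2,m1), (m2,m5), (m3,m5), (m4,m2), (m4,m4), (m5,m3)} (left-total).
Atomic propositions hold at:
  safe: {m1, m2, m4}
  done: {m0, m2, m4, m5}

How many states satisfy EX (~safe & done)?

4

Sat(~safe) = {m0, m3, m5}
Sat(~safe & done) = {m0, m5}
Sat(EX (~safe & done)) = {s : some successor in {m0, m5}} = {m0, m1, m2, m3}
|Sat(EX (~safe & done))| = |{m0, m1, m2, m3}| = 4.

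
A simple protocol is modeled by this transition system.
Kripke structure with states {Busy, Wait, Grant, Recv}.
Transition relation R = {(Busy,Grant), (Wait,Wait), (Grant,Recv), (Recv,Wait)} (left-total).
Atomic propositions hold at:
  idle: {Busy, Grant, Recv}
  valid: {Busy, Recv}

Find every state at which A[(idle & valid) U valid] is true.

{Busy, Recv}

Sat(idle & valid) = {Busy, Recv}
A[(idle & valid) U valid]: least fixpoint, start Z0 = Sat(valid) = {Busy, Recv}, add states in Sat(idle & valid) with every successor in Z. Already a fixed point.
Sat(A[(idle & valid) U valid]) = {Busy, Recv}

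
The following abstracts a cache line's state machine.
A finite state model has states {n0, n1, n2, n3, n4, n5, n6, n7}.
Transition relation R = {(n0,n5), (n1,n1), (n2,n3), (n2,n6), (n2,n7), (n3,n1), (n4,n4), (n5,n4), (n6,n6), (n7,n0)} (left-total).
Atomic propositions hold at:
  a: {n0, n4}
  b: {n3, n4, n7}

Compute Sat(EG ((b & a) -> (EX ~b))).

{n1, n2, n3, n6}

Sat(b & a) = {n4}
Sat(~b) = {n0, n1, n2, n5, n6}
Sat(EX ~b) = {s : some successor in {n0, n1, n2, n5, n6}} = {n0, n1, n2, n3, n6, n7}
Sat((b & a) -> (EX ~b)) = {n0, n1, n2, n3, n5, n6, n7}
EG ((b & a) -> (EX ~b)): greatest fixpoint, start Z0 = {n0, n1, n2, n3, n5, n6, n7}, keep only states in Sat with some successor in Z. Z1 = {n0, n1, n2, n3, n6, n7}; Z2 = {n1, n2, n3, n6, n7}; Z3 = {n1, n2, n3, n6}; fixed.
Sat(EG ((b & a) -> (EX ~b))) = {n1, n2, n3, n6}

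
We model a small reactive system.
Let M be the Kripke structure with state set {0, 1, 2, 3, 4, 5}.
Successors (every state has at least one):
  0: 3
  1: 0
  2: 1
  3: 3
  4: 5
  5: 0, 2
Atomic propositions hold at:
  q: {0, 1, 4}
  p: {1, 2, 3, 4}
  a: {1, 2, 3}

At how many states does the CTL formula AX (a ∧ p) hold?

Sat(a ∧ p) = {1, 2, 3}
Sat(AX (a ∧ p)) = {s : every successor in {1, 2, 3}} = {0, 2, 3}
|Sat(AX (a ∧ p))| = |{0, 2, 3}| = 3.

3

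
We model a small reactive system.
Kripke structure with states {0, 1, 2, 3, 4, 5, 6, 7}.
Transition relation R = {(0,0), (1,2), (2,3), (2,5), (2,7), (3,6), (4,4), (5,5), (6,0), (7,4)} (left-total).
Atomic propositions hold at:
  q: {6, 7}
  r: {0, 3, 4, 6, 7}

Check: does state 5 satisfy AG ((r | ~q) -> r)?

Sat(~q) = {0, 1, 2, 3, 4, 5}
Sat(r | ~q) = {0, 1, 2, 3, 4, 5, 6, 7}
Sat((r | ~q) -> r) = {0, 3, 4, 6, 7}
AG ((r | ~q) -> r): greatest fixpoint, start Z0 = {0, 3, 4, 6, 7}, keep only states in Sat with every successor in Z. Already a fixed point.
Sat(AG ((r | ~q) -> r)) = {0, 3, 4, 6, 7}
5 ∉ Sat(AG ((r | ~q) -> r)) = {0, 3, 4, 6, 7}, so the formula does not hold at 5.

No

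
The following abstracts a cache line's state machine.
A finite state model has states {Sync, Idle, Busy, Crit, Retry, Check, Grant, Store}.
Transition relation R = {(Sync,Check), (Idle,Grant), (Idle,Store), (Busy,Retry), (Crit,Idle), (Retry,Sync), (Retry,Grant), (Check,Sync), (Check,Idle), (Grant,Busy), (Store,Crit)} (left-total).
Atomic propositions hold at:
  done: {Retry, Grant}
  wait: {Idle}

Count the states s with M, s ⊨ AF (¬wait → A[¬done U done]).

Sat(¬wait) = {Sync, Busy, Crit, Retry, Check, Grant, Store}
Sat(¬done) = {Sync, Idle, Busy, Crit, Check, Store}
A[¬done U done]: least fixpoint, start Z0 = Sat(done) = {Retry, Grant}, add states in Sat(¬done) with every successor in Z. Z1 = {Busy, Retry, Grant}; fixed.
Sat(A[¬done U done]) = {Busy, Retry, Grant}
Sat(¬wait → A[¬done U done]) = {Idle, Busy, Retry, Grant}
AF (¬wait → A[¬done U done]): least fixpoint, start Z0 = {Idle, Busy, Retry, Grant}, add states with every successor in Z. Z1 = {Idle, Busy, Crit, Retry, Grant}; Z2 = {Idle, Busy, Crit, Retry, Grant, Store}; fixed.
Sat(AF (¬wait → A[¬done U done])) = {Idle, Busy, Crit, Retry, Grant, Store}
|Sat(AF (¬wait → A[¬done U done]))| = |{Idle, Busy, Crit, Retry, Grant, Store}| = 6.

6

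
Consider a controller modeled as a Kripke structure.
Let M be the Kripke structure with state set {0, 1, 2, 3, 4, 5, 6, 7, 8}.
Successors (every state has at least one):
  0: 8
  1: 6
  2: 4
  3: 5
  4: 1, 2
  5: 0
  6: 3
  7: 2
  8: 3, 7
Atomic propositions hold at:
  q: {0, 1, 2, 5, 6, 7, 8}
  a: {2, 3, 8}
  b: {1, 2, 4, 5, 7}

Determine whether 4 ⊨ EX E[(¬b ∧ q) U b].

Sat(¬b) = {0, 3, 6, 8}
Sat(¬b ∧ q) = {0, 6, 8}
E[(¬b ∧ q) U b]: least fixpoint, start Z0 = Sat(b) = {1, 2, 4, 5, 7}, add states in Sat(¬b ∧ q) with some successor in Z. Z1 = {1, 2, 4, 5, 7, 8}; Z2 = {0, 1, 2, 4, 5, 7, 8}; fixed.
Sat(E[(¬b ∧ q) U b]) = {0, 1, 2, 4, 5, 7, 8}
Sat(EX E[(¬b ∧ q) U b]) = {s : some successor in {0, 1, 2, 4, 5, 7, 8}} = {0, 2, 3, 4, 5, 7, 8}
4 ∈ Sat(EX E[(¬b ∧ q) U b]) = {0, 2, 3, 4, 5, 7, 8}, so the formula holds at 4.

Yes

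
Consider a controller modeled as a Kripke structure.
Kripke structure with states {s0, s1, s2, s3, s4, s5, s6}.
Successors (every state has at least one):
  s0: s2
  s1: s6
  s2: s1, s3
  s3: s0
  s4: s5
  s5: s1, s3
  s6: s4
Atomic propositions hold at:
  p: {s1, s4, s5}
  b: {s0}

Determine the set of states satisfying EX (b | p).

{s2, s3, s4, s5, s6}

Sat(b | p) = {s0, s1, s4, s5}
Sat(EX (b | p)) = {s : some successor in {s0, s1, s4, s5}} = {s2, s3, s4, s5, s6}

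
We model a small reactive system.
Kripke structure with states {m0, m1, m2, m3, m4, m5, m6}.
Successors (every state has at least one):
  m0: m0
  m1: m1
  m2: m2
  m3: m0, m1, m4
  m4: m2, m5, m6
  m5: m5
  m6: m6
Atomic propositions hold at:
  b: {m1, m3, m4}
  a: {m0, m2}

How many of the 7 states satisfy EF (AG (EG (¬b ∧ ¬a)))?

Sat(¬b) = {m0, m2, m5, m6}
Sat(¬a) = {m1, m3, m4, m5, m6}
Sat(¬b ∧ ¬a) = {m5, m6}
EG (¬b ∧ ¬a): greatest fixpoint, start Z0 = {m5, m6}, keep only states in Sat with some successor in Z. Already a fixed point.
Sat(EG (¬b ∧ ¬a)) = {m5, m6}
AG (EG (¬b ∧ ¬a)): greatest fixpoint, start Z0 = {m5, m6}, keep only states in Sat with every successor in Z. Already a fixed point.
Sat(AG (EG (¬b ∧ ¬a))) = {m5, m6}
EF (AG (EG (¬b ∧ ¬a))): least fixpoint, start Z0 = {m5, m6}, add states with some successor in Z. Z1 = {m4, m5, m6}; Z2 = {m3, m4, m5, m6}; fixed.
Sat(EF (AG (EG (¬b ∧ ¬a)))) = {m3, m4, m5, m6}
|Sat(EF (AG (EG (¬b ∧ ¬a))))| = |{m3, m4, m5, m6}| = 4.

4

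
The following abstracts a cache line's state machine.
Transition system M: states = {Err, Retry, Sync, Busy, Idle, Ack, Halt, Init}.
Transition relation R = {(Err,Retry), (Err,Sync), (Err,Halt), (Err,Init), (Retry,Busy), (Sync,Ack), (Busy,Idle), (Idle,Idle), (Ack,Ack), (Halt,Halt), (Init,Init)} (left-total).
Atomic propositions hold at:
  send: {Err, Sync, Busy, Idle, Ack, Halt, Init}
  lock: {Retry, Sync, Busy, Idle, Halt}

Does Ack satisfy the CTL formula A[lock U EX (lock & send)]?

No

Sat(lock & send) = {Sync, Busy, Idle, Halt}
Sat(EX (lock & send)) = {s : some successor in {Sync, Busy, Idle, Halt}} = {Err, Retry, Busy, Idle, Halt}
A[lock U EX (lock & send)]: least fixpoint, start Z0 = Sat(EX (lock & send)) = {Err, Retry, Busy, Idle, Halt}, add states in Sat(lock) with every successor in Z. Already a fixed point.
Sat(A[lock U EX (lock & send)]) = {Err, Retry, Busy, Idle, Halt}
Ack ∉ Sat(A[lock U EX (lock & send)]) = {Err, Retry, Busy, Idle, Halt}, so the formula does not hold at Ack.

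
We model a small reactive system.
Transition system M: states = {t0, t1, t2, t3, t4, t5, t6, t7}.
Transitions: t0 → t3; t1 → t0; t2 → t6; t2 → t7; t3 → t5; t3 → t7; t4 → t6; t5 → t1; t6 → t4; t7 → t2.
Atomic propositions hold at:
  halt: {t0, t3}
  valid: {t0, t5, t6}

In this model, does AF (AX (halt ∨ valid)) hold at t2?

Sat(halt ∨ valid) = {t0, t3, t5, t6}
Sat(AX (halt ∨ valid)) = {s : every successor in {t0, t3, t5, t6}} = {t0, t1, t4}
AF (AX (halt ∨ valid)): least fixpoint, start Z0 = {t0, t1, t4}, add states with every successor in Z. Z1 = {t0, t1, t4, t5, t6}; fixed.
Sat(AF (AX (halt ∨ valid))) = {t0, t1, t4, t5, t6}
t2 ∉ Sat(AF (AX (halt ∨ valid))) = {t0, t1, t4, t5, t6}, so the formula does not hold at t2.

No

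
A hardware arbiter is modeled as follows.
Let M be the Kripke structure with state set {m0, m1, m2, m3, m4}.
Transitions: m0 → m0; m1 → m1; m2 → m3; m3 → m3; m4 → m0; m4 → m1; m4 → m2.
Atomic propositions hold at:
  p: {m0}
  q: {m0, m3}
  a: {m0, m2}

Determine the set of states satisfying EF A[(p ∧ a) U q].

{m0, m2, m3, m4}

Sat(p ∧ a) = {m0}
A[(p ∧ a) U q]: least fixpoint, start Z0 = Sat(q) = {m0, m3}, add states in Sat(p ∧ a) with every successor in Z. Already a fixed point.
Sat(A[(p ∧ a) U q]) = {m0, m3}
EF A[(p ∧ a) U q]: least fixpoint, start Z0 = {m0, m3}, add states with some successor in Z. Z1 = {m0, m2, m3, m4}; fixed.
Sat(EF A[(p ∧ a) U q]) = {m0, m2, m3, m4}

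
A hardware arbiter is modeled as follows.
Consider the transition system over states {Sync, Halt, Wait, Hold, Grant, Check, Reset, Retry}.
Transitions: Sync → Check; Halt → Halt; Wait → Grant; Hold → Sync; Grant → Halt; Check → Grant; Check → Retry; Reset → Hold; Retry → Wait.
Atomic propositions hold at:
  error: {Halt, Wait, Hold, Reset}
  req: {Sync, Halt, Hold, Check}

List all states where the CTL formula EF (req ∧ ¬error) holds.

{Sync, Hold, Check, Reset}

Sat(¬error) = {Sync, Grant, Check, Retry}
Sat(req ∧ ¬error) = {Sync, Check}
EF (req ∧ ¬error): least fixpoint, start Z0 = {Sync, Check}, add states with some successor in Z. Z1 = {Sync, Hold, Check}; Z2 = {Sync, Hold, Check, Reset}; fixed.
Sat(EF (req ∧ ¬error)) = {Sync, Hold, Check, Reset}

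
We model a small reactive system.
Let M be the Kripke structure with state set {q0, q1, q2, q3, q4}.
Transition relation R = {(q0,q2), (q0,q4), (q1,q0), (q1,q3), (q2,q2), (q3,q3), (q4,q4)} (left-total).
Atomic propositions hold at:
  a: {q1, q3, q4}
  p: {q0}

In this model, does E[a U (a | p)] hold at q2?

Sat(a | p) = {q0, q1, q3, q4}
E[a U (a | p)]: least fixpoint, start Z0 = Sat((a | p)) = {q0, q1, q3, q4}, add states in Sat(a) with some successor in Z. Already a fixed point.
Sat(E[a U (a | p)]) = {q0, q1, q3, q4}
q2 ∉ Sat(E[a U (a | p)]) = {q0, q1, q3, q4}, so the formula does not hold at q2.

No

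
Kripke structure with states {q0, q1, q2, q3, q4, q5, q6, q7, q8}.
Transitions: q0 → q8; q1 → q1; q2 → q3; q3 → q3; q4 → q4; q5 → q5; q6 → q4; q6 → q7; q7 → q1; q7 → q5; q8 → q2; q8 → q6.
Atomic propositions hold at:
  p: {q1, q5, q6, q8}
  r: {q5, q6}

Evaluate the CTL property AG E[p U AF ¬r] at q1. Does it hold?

Yes

Sat(¬r) = {q0, q1, q2, q3, q4, q7, q8}
AF ¬r: least fixpoint, start Z0 = {q0, q1, q2, q3, q4, q7, q8}, add states with every successor in Z. Z1 = {q0, q1, q2, q3, q4, q6, q7, q8}; fixed.
Sat(AF ¬r) = {q0, q1, q2, q3, q4, q6, q7, q8}
E[p U AF ¬r]: least fixpoint, start Z0 = Sat(AF ¬r) = {q0, q1, q2, q3, q4, q6, q7, q8}, add states in Sat(p) with some successor in Z. Already a fixed point.
Sat(E[p U AF ¬r]) = {q0, q1, q2, q3, q4, q6, q7, q8}
AG E[p U AF ¬r]: greatest fixpoint, start Z0 = {q0, q1, q2, q3, q4, q6, q7, q8}, keep only states in Sat with every successor in Z. Z1 = {q0, q1, q2, q3, q4, q6, q8}; Z2 = {q0, q1, q2, q3, q4, q8}; Z3 = {q0, q1, q2, q3, q4}; Z4 = {q1, q2, q3, q4}; fixed.
Sat(AG E[p U AF ¬r]) = {q1, q2, q3, q4}
q1 ∈ Sat(AG E[p U AF ¬r]) = {q1, q2, q3, q4}, so the formula holds at q1.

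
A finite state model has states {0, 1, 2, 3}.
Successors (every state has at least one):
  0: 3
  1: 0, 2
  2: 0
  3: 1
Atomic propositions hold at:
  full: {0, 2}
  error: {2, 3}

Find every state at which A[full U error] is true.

{0, 2, 3}

A[full U error]: least fixpoint, start Z0 = Sat(error) = {2, 3}, add states in Sat(full) with every successor in Z. Z1 = {0, 2, 3}; fixed.
Sat(A[full U error]) = {0, 2, 3}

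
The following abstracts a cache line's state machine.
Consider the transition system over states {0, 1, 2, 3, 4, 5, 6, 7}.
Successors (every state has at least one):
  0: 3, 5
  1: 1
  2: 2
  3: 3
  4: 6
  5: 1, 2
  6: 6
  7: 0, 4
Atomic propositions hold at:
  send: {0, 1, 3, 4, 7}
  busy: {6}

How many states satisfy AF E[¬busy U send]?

6

Sat(¬busy) = {0, 1, 2, 3, 4, 5, 7}
E[¬busy U send]: least fixpoint, start Z0 = Sat(send) = {0, 1, 3, 4, 7}, add states in Sat(¬busy) with some successor in Z. Z1 = {0, 1, 3, 4, 5, 7}; fixed.
Sat(E[¬busy U send]) = {0, 1, 3, 4, 5, 7}
AF E[¬busy U send]: least fixpoint, start Z0 = {0, 1, 3, 4, 5, 7}, add states with every successor in Z. Already a fixed point.
Sat(AF E[¬busy U send]) = {0, 1, 3, 4, 5, 7}
|Sat(AF E[¬busy U send])| = |{0, 1, 3, 4, 5, 7}| = 6.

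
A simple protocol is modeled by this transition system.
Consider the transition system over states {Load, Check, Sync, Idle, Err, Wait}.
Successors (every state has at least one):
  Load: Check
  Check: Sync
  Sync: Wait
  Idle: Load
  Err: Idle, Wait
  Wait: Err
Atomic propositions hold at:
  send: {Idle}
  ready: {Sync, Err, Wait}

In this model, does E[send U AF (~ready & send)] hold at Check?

No

Sat(~ready) = {Load, Check, Idle}
Sat(~ready & send) = {Idle}
AF (~ready & send): least fixpoint, start Z0 = {Idle}, add states with every successor in Z. Already a fixed point.
Sat(AF (~ready & send)) = {Idle}
E[send U AF (~ready & send)]: least fixpoint, start Z0 = Sat(AF (~ready & send)) = {Idle}, add states in Sat(send) with some successor in Z. Already a fixed point.
Sat(E[send U AF (~ready & send)]) = {Idle}
Check ∉ Sat(E[send U AF (~ready & send)]) = {Idle}, so the formula does not hold at Check.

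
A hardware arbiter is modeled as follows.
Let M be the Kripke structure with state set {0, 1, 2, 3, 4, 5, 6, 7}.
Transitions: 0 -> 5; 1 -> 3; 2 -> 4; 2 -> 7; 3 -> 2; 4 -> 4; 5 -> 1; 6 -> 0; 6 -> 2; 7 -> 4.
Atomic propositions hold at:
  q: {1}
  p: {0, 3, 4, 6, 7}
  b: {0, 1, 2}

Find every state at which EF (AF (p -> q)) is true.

{0, 1, 2, 3, 5, 6}

Sat(p -> q) = {1, 2, 5}
AF (p -> q): least fixpoint, start Z0 = {1, 2, 5}, add states with every successor in Z. Z1 = {0, 1, 2, 3, 5}; Z2 = {0, 1, 2, 3, 5, 6}; fixed.
Sat(AF (p -> q)) = {0, 1, 2, 3, 5, 6}
EF (AF (p -> q)): least fixpoint, start Z0 = {0, 1, 2, 3, 5, 6}, add states with some successor in Z. Already a fixed point.
Sat(EF (AF (p -> q))) = {0, 1, 2, 3, 5, 6}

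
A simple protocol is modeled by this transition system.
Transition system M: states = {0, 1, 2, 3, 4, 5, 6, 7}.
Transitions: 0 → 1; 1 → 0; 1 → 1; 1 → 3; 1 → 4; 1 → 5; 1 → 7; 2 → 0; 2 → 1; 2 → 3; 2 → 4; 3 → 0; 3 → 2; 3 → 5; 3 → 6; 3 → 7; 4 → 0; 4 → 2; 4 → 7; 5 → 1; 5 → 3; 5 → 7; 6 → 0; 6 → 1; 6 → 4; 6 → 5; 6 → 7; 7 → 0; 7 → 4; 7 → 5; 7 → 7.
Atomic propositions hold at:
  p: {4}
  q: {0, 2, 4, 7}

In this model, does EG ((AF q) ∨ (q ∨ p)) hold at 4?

AF q: least fixpoint, start Z0 = {0, 2, 4, 7}, add states with every successor in Z. Already a fixed point.
Sat(AF q) = {0, 2, 4, 7}
Sat(q ∨ p) = {0, 2, 4, 7}
Sat((AF q) ∨ (q ∨ p)) = {0, 2, 4, 7}
EG ((AF q) ∨ (q ∨ p)): greatest fixpoint, start Z0 = {0, 2, 4, 7}, keep only states in Sat with some successor in Z. Z1 = {2, 4, 7}; fixed.
Sat(EG ((AF q) ∨ (q ∨ p))) = {2, 4, 7}
4 ∈ Sat(EG ((AF q) ∨ (q ∨ p))) = {2, 4, 7}, so the formula holds at 4.

Yes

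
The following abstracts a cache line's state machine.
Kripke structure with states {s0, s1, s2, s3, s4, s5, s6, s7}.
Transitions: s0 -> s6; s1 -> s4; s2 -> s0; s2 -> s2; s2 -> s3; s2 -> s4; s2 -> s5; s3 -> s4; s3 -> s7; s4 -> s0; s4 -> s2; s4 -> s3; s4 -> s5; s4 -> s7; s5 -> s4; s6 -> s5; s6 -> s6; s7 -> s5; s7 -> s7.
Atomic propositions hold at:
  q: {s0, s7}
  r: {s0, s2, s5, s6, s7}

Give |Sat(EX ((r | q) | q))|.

6

Sat(r | q) = {s0, s2, s5, s6, s7}
Sat((r | q) | q) = {s0, s2, s5, s6, s7}
Sat(EX ((r | q) | q)) = {s : some successor in {s0, s2, s5, s6, s7}} = {s0, s2, s3, s4, s6, s7}
|Sat(EX ((r | q) | q))| = |{s0, s2, s3, s4, s6, s7}| = 6.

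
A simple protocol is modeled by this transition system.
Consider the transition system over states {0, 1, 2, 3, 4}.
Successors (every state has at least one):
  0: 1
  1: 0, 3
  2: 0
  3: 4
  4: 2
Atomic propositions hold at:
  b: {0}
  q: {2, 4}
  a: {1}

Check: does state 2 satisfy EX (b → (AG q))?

No

AG q: greatest fixpoint, start Z0 = {2, 4}, keep only states in Sat with every successor in Z. Z1 = {4}; Z2 = ∅; fixed.
Sat(AG q) = ∅
Sat(b → (AG q)) = {1, 2, 3, 4}
Sat(EX (b → (AG q))) = {s : some successor in {1, 2, 3, 4}} = {0, 1, 3, 4}
2 ∉ Sat(EX (b → (AG q))) = {0, 1, 3, 4}, so the formula does not hold at 2.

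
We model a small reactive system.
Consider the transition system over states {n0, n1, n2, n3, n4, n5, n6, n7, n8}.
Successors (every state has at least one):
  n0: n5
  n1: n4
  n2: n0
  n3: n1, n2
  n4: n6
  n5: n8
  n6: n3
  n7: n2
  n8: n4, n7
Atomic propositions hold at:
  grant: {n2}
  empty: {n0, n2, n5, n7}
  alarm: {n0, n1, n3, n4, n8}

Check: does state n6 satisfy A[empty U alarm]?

A[empty U alarm]: least fixpoint, start Z0 = Sat(alarm) = {n0, n1, n3, n4, n8}, add states in Sat(empty) with every successor in Z. Z1 = {n0, n1, n2, n3, n4, n5, n8}; Z2 = {n0, n1, n2, n3, n4, n5, n7, n8}; fixed.
Sat(A[empty U alarm]) = {n0, n1, n2, n3, n4, n5, n7, n8}
n6 ∉ Sat(A[empty U alarm]) = {n0, n1, n2, n3, n4, n5, n7, n8}, so the formula does not hold at n6.

No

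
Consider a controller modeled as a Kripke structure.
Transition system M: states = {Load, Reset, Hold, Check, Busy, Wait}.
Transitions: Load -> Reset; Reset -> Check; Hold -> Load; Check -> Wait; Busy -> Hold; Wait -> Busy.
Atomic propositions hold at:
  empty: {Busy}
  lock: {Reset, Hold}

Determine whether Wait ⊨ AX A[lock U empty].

A[lock U empty]: least fixpoint, start Z0 = Sat(empty) = {Busy}, add states in Sat(lock) with every successor in Z. Already a fixed point.
Sat(A[lock U empty]) = {Busy}
Sat(AX A[lock U empty]) = {s : every successor in {Busy}} = {Wait}
Wait ∈ Sat(AX A[lock U empty]) = {Wait}, so the formula holds at Wait.

Yes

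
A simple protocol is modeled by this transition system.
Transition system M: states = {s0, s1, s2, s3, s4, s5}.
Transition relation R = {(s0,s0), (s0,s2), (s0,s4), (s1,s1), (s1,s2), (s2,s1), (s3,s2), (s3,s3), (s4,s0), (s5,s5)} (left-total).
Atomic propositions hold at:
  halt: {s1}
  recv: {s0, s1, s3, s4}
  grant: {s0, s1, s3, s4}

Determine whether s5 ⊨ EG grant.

EG grant: greatest fixpoint, start Z0 = {s0, s1, s3, s4}, keep only states in Sat with some successor in Z. Already a fixed point.
Sat(EG grant) = {s0, s1, s3, s4}
s5 ∉ Sat(EG grant) = {s0, s1, s3, s4}, so the formula does not hold at s5.

No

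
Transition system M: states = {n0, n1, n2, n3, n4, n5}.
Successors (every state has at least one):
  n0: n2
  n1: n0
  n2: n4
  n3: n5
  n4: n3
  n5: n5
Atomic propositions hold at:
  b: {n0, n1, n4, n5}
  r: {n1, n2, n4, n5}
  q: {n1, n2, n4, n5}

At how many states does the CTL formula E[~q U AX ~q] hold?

Sat(~q) = {n0, n3}
Sat(AX ~q) = {s : every successor in {n0, n3}} = {n1, n4}
E[~q U AX ~q]: least fixpoint, start Z0 = Sat(AX ~q) = {n1, n4}, add states in Sat(~q) with some successor in Z. Already a fixed point.
Sat(E[~q U AX ~q]) = {n1, n4}
|Sat(E[~q U AX ~q])| = |{n1, n4}| = 2.

2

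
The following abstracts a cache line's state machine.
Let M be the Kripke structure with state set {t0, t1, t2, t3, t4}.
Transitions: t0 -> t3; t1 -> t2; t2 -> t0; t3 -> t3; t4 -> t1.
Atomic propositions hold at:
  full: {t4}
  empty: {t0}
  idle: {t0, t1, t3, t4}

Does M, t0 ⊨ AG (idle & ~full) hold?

Sat(~full) = {t0, t1, t2, t3}
Sat(idle & ~full) = {t0, t1, t3}
AG (idle & ~full): greatest fixpoint, start Z0 = {t0, t1, t3}, keep only states in Sat with every successor in Z. Z1 = {t0, t3}; fixed.
Sat(AG (idle & ~full)) = {t0, t3}
t0 ∈ Sat(AG (idle & ~full)) = {t0, t3}, so the formula holds at t0.

Yes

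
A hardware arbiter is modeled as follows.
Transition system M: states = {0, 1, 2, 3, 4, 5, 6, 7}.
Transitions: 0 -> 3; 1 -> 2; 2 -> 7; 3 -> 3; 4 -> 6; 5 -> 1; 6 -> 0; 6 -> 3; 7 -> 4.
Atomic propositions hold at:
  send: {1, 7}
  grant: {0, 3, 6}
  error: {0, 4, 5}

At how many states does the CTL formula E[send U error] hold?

4

E[send U error]: least fixpoint, start Z0 = Sat(error) = {0, 4, 5}, add states in Sat(send) with some successor in Z. Z1 = {0, 4, 5, 7}; fixed.
Sat(E[send U error]) = {0, 4, 5, 7}
|Sat(E[send U error])| = |{0, 4, 5, 7}| = 4.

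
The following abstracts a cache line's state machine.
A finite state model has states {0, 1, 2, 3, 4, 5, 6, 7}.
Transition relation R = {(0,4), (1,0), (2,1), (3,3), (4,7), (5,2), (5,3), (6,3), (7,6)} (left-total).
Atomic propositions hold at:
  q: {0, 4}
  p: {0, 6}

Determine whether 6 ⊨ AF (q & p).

No

Sat(q & p) = {0}
AF (q & p): least fixpoint, start Z0 = {0}, add states with every successor in Z. Z1 = {0, 1}; Z2 = {0, 1, 2}; fixed.
Sat(AF (q & p)) = {0, 1, 2}
6 ∉ Sat(AF (q & p)) = {0, 1, 2}, so the formula does not hold at 6.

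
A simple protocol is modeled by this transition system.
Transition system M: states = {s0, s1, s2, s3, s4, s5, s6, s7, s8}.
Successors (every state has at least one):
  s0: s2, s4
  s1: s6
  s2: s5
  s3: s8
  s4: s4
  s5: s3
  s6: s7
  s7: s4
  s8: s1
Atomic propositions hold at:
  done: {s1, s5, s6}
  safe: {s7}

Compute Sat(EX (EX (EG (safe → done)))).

Sat(safe → done) = {s0, s1, s2, s3, s4, s5, s6, s8}
EG (safe → done): greatest fixpoint, start Z0 = {s0, s1, s2, s3, s4, s5, s6, s8}, keep only states in Sat with some successor in Z. Z1 = {s0, s1, s2, s3, s4, s5, s8}; Z2 = {s0, s2, s3, s4, s5, s8}; Z3 = {s0, s2, s3, s4, s5}; Z4 = {s0, s2, s4, s5}; Z5 = {s0, s2, s4}; Z6 = {s0, s4}; fixed.
Sat(EG (safe → done)) = {s0, s4}
Sat(EX (EG (safe → done))) = {s : some successor in {s0, s4}} = {s0, s4, s7}
Sat(EX (EX (EG (safe → done)))) = {s : some successor in {s0, s4, s7}} = {s0, s4, s6, s7}

{s0, s4, s6, s7}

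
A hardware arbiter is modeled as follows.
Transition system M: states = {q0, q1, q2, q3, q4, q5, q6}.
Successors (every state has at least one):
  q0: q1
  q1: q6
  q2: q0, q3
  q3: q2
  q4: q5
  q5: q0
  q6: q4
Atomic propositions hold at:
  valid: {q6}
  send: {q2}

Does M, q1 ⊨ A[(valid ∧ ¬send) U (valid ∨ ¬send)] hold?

Sat(¬send) = {q0, q1, q3, q4, q5, q6}
Sat(valid ∧ ¬send) = {q6}
Sat(valid ∨ ¬send) = {q0, q1, q3, q4, q5, q6}
A[(valid ∧ ¬send) U (valid ∨ ¬send)]: least fixpoint, start Z0 = Sat((valid ∨ ¬send)) = {q0, q1, q3, q4, q5, q6}, add states in Sat(valid ∧ ¬send) with every successor in Z. Already a fixed point.
Sat(A[(valid ∧ ¬send) U (valid ∨ ¬send)]) = {q0, q1, q3, q4, q5, q6}
q1 ∈ Sat(A[(valid ∧ ¬send) U (valid ∨ ¬send)]) = {q0, q1, q3, q4, q5, q6}, so the formula holds at q1.

Yes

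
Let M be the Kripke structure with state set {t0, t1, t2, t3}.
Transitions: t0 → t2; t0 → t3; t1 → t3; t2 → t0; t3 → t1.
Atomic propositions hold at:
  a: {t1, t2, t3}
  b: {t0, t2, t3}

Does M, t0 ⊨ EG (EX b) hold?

Yes

Sat(EX b) = {s : some successor in {t0, t2, t3}} = {t0, t1, t2}
EG (EX b): greatest fixpoint, start Z0 = {t0, t1, t2}, keep only states in Sat with some successor in Z. Z1 = {t0, t2}; fixed.
Sat(EG (EX b)) = {t0, t2}
t0 ∈ Sat(EG (EX b)) = {t0, t2}, so the formula holds at t0.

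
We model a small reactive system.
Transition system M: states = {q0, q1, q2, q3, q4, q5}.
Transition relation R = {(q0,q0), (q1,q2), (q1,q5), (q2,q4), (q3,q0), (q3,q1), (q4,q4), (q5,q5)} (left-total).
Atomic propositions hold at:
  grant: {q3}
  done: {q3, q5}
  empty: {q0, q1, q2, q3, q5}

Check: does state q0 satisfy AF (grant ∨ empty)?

Sat(grant ∨ empty) = {q0, q1, q2, q3, q5}
AF (grant ∨ empty): least fixpoint, start Z0 = {q0, q1, q2, q3, q5}, add states with every successor in Z. Already a fixed point.
Sat(AF (grant ∨ empty)) = {q0, q1, q2, q3, q5}
q0 ∈ Sat(AF (grant ∨ empty)) = {q0, q1, q2, q3, q5}, so the formula holds at q0.

Yes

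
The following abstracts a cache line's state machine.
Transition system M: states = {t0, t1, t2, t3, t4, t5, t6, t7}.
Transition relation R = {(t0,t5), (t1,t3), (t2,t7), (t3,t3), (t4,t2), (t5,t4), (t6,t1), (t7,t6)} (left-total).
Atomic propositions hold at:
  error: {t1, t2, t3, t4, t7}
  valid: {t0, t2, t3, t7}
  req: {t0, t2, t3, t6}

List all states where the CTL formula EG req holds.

{t3}

EG req: greatest fixpoint, start Z0 = {t0, t2, t3, t6}, keep only states in Sat with some successor in Z. Z1 = {t3}; fixed.
Sat(EG req) = {t3}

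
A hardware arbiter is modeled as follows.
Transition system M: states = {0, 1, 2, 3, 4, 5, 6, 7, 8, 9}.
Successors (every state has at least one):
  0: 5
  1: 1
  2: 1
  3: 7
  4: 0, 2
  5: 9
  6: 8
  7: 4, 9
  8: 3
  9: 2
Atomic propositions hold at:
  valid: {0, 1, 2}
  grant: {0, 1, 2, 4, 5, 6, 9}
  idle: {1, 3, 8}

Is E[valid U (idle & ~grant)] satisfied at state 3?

Yes

Sat(~grant) = {3, 7, 8}
Sat(idle & ~grant) = {3, 8}
E[valid U (idle & ~grant)]: least fixpoint, start Z0 = Sat((idle & ~grant)) = {3, 8}, add states in Sat(valid) with some successor in Z. Already a fixed point.
Sat(E[valid U (idle & ~grant)]) = {3, 8}
3 ∈ Sat(E[valid U (idle & ~grant)]) = {3, 8}, so the formula holds at 3.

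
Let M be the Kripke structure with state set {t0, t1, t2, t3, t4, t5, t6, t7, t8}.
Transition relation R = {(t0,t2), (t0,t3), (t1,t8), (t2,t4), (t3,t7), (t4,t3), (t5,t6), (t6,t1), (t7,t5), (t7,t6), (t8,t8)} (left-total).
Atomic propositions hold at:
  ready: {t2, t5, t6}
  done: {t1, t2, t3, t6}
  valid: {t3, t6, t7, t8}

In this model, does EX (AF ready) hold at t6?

AF ready: least fixpoint, start Z0 = {t2, t5, t6}, add states with every successor in Z. Z1 = {t2, t5, t6, t7}; Z2 = {t2, t3, t5, t6, t7}; Z3 = {t0, t2, t3, t4, t5, t6, t7}; fixed.
Sat(AF ready) = {t0, t2, t3, t4, t5, t6, t7}
Sat(EX (AF ready)) = {s : some successor in {t0, t2, t3, t4, t5, t6, t7}} = {t0, t2, t3, t4, t5, t7}
t6 ∉ Sat(EX (AF ready)) = {t0, t2, t3, t4, t5, t7}, so the formula does not hold at t6.

No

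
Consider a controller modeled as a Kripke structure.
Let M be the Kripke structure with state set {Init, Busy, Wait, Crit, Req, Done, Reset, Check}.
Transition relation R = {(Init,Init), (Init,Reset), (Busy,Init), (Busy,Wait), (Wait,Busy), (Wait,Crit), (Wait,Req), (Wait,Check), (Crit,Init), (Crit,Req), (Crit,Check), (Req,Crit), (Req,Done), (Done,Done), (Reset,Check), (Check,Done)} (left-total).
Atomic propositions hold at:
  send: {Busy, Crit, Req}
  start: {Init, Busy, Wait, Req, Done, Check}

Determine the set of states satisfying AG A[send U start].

{Done, Check}

A[send U start]: least fixpoint, start Z0 = Sat(start) = {Init, Busy, Wait, Req, Done, Check}, add states in Sat(send) with every successor in Z. Z1 = {Init, Busy, Wait, Crit, Req, Done, Check}; fixed.
Sat(A[send U start]) = {Init, Busy, Wait, Crit, Req, Done, Check}
AG A[send U start]: greatest fixpoint, start Z0 = {Init, Busy, Wait, Crit, Req, Done, Check}, keep only states in Sat with every successor in Z. Z1 = {Busy, Wait, Crit, Req, Done, Check}; Z2 = {Wait, Req, Done, Check}; Z3 = {Done, Check}; fixed.
Sat(AG A[send U start]) = {Done, Check}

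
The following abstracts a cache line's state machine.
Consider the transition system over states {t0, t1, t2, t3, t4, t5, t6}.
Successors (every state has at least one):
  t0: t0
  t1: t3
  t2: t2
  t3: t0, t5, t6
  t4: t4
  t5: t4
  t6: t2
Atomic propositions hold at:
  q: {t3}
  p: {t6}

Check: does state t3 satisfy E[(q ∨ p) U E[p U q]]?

Yes

Sat(q ∨ p) = {t3, t6}
E[p U q]: least fixpoint, start Z0 = Sat(q) = {t3}, add states in Sat(p) with some successor in Z. Already a fixed point.
Sat(E[p U q]) = {t3}
E[(q ∨ p) U E[p U q]]: least fixpoint, start Z0 = Sat(E[p U q]) = {t3}, add states in Sat(q ∨ p) with some successor in Z. Already a fixed point.
Sat(E[(q ∨ p) U E[p U q]]) = {t3}
t3 ∈ Sat(E[(q ∨ p) U E[p U q]]) = {t3}, so the formula holds at t3.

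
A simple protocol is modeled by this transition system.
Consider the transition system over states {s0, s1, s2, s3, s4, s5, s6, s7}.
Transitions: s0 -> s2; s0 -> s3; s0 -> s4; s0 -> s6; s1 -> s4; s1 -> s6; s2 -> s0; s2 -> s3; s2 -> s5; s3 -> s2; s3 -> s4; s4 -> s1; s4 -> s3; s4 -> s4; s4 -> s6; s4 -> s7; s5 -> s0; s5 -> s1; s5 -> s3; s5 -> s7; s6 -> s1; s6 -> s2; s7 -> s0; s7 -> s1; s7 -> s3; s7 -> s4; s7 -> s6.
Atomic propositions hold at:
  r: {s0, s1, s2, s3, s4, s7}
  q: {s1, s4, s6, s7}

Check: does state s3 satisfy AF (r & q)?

No

Sat(r & q) = {s1, s4, s7}
AF (r & q): least fixpoint, start Z0 = {s1, s4, s7}, add states with every successor in Z. Already a fixed point.
Sat(AF (r & q)) = {s1, s4, s7}
s3 ∉ Sat(AF (r & q)) = {s1, s4, s7}, so the formula does not hold at s3.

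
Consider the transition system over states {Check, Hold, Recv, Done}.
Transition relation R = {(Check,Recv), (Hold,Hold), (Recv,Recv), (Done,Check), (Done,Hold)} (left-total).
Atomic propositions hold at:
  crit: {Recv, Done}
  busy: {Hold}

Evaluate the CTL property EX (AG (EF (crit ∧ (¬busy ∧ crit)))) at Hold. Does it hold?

No

Sat(¬busy) = {Check, Recv, Done}
Sat(¬busy ∧ crit) = {Recv, Done}
Sat(crit ∧ (¬busy ∧ crit)) = {Recv, Done}
EF (crit ∧ (¬busy ∧ crit)): least fixpoint, start Z0 = {Recv, Done}, add states with some successor in Z. Z1 = {Check, Recv, Done}; fixed.
Sat(EF (crit ∧ (¬busy ∧ crit))) = {Check, Recv, Done}
AG (EF (crit ∧ (¬busy ∧ crit))): greatest fixpoint, start Z0 = {Check, Recv, Done}, keep only states in Sat with every successor in Z. Z1 = {Check, Recv}; fixed.
Sat(AG (EF (crit ∧ (¬busy ∧ crit)))) = {Check, Recv}
Sat(EX (AG (EF (crit ∧ (¬busy ∧ crit))))) = {s : some successor in {Check, Recv}} = {Check, Recv, Done}
Hold ∉ Sat(EX (AG (EF (crit ∧ (¬busy ∧ crit))))) = {Check, Recv, Done}, so the formula does not hold at Hold.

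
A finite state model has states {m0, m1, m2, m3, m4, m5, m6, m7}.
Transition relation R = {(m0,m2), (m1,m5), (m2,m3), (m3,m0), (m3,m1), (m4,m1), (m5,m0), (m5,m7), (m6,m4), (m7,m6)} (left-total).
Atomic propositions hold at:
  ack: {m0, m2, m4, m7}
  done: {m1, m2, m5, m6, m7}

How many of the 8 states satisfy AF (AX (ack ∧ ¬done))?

2

Sat(¬done) = {m0, m3, m4}
Sat(ack ∧ ¬done) = {m0, m4}
Sat(AX (ack ∧ ¬done)) = {s : every successor in {m0, m4}} = {m6}
AF (AX (ack ∧ ¬done)): least fixpoint, start Z0 = {m6}, add states with every successor in Z. Z1 = {m6, m7}; fixed.
Sat(AF (AX (ack ∧ ¬done))) = {m6, m7}
|Sat(AF (AX (ack ∧ ¬done)))| = |{m6, m7}| = 2.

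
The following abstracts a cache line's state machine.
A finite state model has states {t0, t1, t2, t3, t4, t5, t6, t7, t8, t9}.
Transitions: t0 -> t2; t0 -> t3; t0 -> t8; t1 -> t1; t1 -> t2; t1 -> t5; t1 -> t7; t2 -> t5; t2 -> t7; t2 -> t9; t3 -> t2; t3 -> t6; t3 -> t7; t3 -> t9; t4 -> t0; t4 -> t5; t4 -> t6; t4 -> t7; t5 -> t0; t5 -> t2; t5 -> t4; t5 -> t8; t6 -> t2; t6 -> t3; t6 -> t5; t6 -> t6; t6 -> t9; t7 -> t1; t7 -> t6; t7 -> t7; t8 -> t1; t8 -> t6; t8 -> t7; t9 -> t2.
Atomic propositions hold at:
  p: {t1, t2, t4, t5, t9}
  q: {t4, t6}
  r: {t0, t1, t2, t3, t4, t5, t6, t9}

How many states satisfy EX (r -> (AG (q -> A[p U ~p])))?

Sat(~p) = {t0, t3, t6, t7, t8}
A[p U ~p]: least fixpoint, start Z0 = Sat(~p) = {t0, t3, t6, t7, t8}, add states in Sat(p) with every successor in Z. Already a fixed point.
Sat(A[p U ~p]) = {t0, t3, t6, t7, t8}
Sat(q -> A[p U ~p]) = {t0, t1, t2, t3, t5, t6, t7, t8, t9}
AG (q -> A[p U ~p]): greatest fixpoint, start Z0 = {t0, t1, t2, t3, t5, t6, t7, t8, t9}, keep only states in Sat with every successor in Z. Z1 = {t0, t1, t2, t3, t6, t7, t8, t9}; Z2 = {t0, t3, t7, t8, t9}; Z3 = ∅; fixed.
Sat(AG (q -> A[p U ~p])) = ∅
Sat(r -> (AG (q -> A[p U ~p]))) = {t7, t8}
Sat(EX (r -> (AG (q -> A[p U ~p])))) = {s : some successor in {t7, t8}} = {t0, t1, t2, t3, t4, t5, t7, t8}
|Sat(EX (r -> (AG (q -> A[p U ~p]))))| = |{t0, t1, t2, t3, t4, t5, t7, t8}| = 8.

8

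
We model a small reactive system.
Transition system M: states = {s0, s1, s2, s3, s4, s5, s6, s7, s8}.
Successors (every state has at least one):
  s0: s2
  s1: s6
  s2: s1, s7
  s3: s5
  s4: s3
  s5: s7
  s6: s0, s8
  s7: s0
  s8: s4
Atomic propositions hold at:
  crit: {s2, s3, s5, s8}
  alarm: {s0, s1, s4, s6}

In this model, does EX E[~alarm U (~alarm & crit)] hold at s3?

Sat(~alarm) = {s2, s3, s5, s7, s8}
Sat(~alarm & crit) = {s2, s3, s5, s8}
E[~alarm U (~alarm & crit)]: least fixpoint, start Z0 = Sat((~alarm & crit)) = {s2, s3, s5, s8}, add states in Sat(~alarm) with some successor in Z. Already a fixed point.
Sat(E[~alarm U (~alarm & crit)]) = {s2, s3, s5, s8}
Sat(EX E[~alarm U (~alarm & crit)]) = {s : some successor in {s2, s3, s5, s8}} = {s0, s3, s4, s6}
s3 ∈ Sat(EX E[~alarm U (~alarm & crit)]) = {s0, s3, s4, s6}, so the formula holds at s3.

Yes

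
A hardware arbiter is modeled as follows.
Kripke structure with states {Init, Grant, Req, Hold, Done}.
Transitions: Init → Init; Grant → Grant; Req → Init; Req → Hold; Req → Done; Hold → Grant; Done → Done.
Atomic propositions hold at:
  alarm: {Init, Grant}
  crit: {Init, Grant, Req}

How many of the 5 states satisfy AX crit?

3

Sat(AX crit) = {s : every successor in {Init, Grant, Req}} = {Init, Grant, Hold}
|Sat(AX crit)| = |{Init, Grant, Hold}| = 3.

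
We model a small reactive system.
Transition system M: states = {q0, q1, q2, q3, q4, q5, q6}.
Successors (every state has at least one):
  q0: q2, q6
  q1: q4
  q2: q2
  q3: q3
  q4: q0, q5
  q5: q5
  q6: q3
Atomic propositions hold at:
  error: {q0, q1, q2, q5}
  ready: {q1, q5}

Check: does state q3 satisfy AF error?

AF error: least fixpoint, start Z0 = {q0, q1, q2, q5}, add states with every successor in Z. Z1 = {q0, q1, q2, q4, q5}; fixed.
Sat(AF error) = {q0, q1, q2, q4, q5}
q3 ∉ Sat(AF error) = {q0, q1, q2, q4, q5}, so the formula does not hold at q3.

No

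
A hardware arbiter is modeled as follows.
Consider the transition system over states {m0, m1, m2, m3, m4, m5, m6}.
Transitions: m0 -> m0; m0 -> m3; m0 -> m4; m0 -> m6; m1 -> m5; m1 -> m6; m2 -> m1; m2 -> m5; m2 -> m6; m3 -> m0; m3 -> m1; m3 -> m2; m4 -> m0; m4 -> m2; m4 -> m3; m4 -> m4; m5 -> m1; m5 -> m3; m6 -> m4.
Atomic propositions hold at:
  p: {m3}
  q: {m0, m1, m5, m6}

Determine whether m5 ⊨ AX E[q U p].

E[q U p]: least fixpoint, start Z0 = Sat(p) = {m3}, add states in Sat(q) with some successor in Z. Z1 = {m0, m3, m5}; Z2 = {m0, m1, m3, m5}; fixed.
Sat(E[q U p]) = {m0, m1, m3, m5}
Sat(AX E[q U p]) = {s : every successor in {m0, m1, m3, m5}} = {m5}
m5 ∈ Sat(AX E[q U p]) = {m5}, so the formula holds at m5.

Yes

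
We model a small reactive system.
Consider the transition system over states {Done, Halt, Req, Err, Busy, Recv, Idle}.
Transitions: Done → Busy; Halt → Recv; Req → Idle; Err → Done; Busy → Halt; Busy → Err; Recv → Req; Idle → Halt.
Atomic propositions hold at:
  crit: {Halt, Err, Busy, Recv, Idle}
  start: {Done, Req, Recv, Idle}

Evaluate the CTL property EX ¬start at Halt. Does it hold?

No

Sat(¬start) = {Halt, Err, Busy}
Sat(EX ¬start) = {s : some successor in {Halt, Err, Busy}} = {Done, Busy, Idle}
Halt ∉ Sat(EX ¬start) = {Done, Busy, Idle}, so the formula does not hold at Halt.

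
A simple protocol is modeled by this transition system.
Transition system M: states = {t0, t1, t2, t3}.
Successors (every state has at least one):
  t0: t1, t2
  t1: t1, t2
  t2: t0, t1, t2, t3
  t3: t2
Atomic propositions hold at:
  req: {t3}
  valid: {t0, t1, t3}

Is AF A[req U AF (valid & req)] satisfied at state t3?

Sat(valid & req) = {t3}
AF (valid & req): least fixpoint, start Z0 = {t3}, add states with every successor in Z. Already a fixed point.
Sat(AF (valid & req)) = {t3}
A[req U AF (valid & req)]: least fixpoint, start Z0 = Sat(AF (valid & req)) = {t3}, add states in Sat(req) with every successor in Z. Already a fixed point.
Sat(A[req U AF (valid & req)]) = {t3}
AF A[req U AF (valid & req)]: least fixpoint, start Z0 = {t3}, add states with every successor in Z. Already a fixed point.
Sat(AF A[req U AF (valid & req)]) = {t3}
t3 ∈ Sat(AF A[req U AF (valid & req)]) = {t3}, so the formula holds at t3.

Yes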